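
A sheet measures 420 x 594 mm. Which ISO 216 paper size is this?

A2 (420 × 594 mm)

Aspect ratio 594/420 ≈ 1.414 — close to the ISO √2 ≈ 1.414.
In the A-series (A0 area = 1 m²): A2 = 420 × 594 mm.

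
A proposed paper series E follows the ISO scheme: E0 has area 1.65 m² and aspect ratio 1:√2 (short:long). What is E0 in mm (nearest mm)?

Let the short side be w mm. Then w · w√2 = 1.65 m² = 1,650,000 mm².
w² = 1,650,000/√2, so w ≈ 1080.2 mm; long side = w√2 ≈ 1527.6 mm.

1080 × 1528 mm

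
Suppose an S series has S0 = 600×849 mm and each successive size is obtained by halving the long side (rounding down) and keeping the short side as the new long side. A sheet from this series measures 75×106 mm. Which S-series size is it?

S6

S0: 600 × 849 mm
S1: 424 × 600 mm
S2: 300 × 424 mm
S3: 212 × 300 mm
S4: 150 × 212 mm
S5: 106 × 150 mm
S6: 75 × 106 mm
S7: 53 × 75 mm
→ matches S6.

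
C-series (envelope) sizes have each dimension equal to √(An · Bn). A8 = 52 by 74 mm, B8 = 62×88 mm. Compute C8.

57 × 81 mm

Short side: √(52 · 62) = √3224 ≈ 56.8 → 57 mm
Long side: √(74 · 88) = √6512 ≈ 80.7 → 81 mm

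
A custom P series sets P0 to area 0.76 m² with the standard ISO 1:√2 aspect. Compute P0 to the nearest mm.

733 × 1037 mm

Let the short side be w mm. Then w · w√2 = 0.76 m² = 760,000 mm².
w² = 760,000/√2, so w ≈ 733.1 mm; long side = w√2 ≈ 1036.7 mm.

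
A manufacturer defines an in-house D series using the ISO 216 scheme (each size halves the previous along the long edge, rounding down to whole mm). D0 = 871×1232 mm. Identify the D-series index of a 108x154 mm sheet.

D0: 871 × 1232 mm
D1: 616 × 871 mm
D2: 435 × 616 mm
D3: 308 × 435 mm
D4: 217 × 308 mm
D5: 154 × 217 mm
D6: 108 × 154 mm
D7: 77 × 108 mm
→ matches D6.

D6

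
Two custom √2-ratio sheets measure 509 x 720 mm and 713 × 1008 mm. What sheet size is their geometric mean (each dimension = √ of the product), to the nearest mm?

Short side: √(509 · 713) = √362917 ≈ 602.4 → 602 mm
Long side: √(720 · 1008) = √725760 ≈ 851.9 → 852 mm

602 × 852 mm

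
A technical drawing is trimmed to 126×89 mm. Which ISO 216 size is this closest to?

Aspect ratio 126/89 ≈ 1.416 — close to the ISO √2 ≈ 1.414.
In the B-series (B0 = 1000 × 1414 mm): B7 = 88 × 125 mm.
Off by 2 mm total — nearest standard size.

B7 (88 × 125 mm)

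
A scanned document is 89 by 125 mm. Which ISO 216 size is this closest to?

Aspect ratio 125/89 ≈ 1.404 — close to the ISO √2 ≈ 1.414.
In the B-series (B0 = 1000 × 1414 mm): B7 = 88 × 125 mm.
Off by 1 mm total — nearest standard size.

B7 (88 × 125 mm)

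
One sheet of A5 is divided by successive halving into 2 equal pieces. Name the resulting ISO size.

A6

2 = 2^1, so 1 halving step.
A5 → A6 → … → A6 after 1 step.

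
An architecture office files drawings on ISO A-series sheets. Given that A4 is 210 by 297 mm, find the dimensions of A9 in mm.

37 × 52 mm

A5: ⌊297/2⌋ × 210 = 148 × 210 mm
A6: ⌊210/2⌋ × 148 = 105 × 148 mm
A7: ⌊148/2⌋ × 105 = 74 × 105 mm
A8: ⌊105/2⌋ × 74 = 52 × 74 mm
A9: ⌊74/2⌋ × 52 = 37 × 52 mm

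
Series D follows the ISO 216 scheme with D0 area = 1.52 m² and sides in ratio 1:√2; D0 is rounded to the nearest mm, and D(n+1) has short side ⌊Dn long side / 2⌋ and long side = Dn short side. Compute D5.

183 × 259 mm

Let D0's short side be w mm. w · w√2 = 1.52 m² = 1,520,000 mm², so w ≈ 1036.7 mm and w√2 ≈ 1466.2 mm → D0 = 1037 × 1466 mm.
D1: ⌊1466/2⌋ × 1037 = 733 × 1037 mm
D2: ⌊1037/2⌋ × 733 = 518 × 733 mm
D3: ⌊733/2⌋ × 518 = 366 × 518 mm
D4: ⌊518/2⌋ × 366 = 259 × 366 mm
D5: ⌊366/2⌋ × 259 = 183 × 259 mm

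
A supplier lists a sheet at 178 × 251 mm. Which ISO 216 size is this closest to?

B5 (176 × 250 mm)

Aspect ratio 251/178 ≈ 1.410 — close to the ISO √2 ≈ 1.414.
In the B-series (B0 = 1000 × 1414 mm): B5 = 176 × 250 mm.
Off by 3 mm total — nearest standard size.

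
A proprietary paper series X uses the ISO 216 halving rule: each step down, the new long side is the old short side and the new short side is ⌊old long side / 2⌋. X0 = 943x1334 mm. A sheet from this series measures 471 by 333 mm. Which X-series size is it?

X3

X0: 943 × 1334 mm
X1: 667 × 943 mm
X2: 471 × 667 mm
X3: 333 × 471 mm
X4: 235 × 333 mm
→ matches X3.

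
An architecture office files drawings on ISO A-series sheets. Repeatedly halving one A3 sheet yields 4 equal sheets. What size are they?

A5

4 = 2^2, so 2 halving steps.
A3 → A4 → … → A5 after 2 steps.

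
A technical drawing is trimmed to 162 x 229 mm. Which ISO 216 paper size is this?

C5 (162 × 229 mm)

Aspect ratio 229/162 ≈ 1.414 — close to the ISO √2 ≈ 1.414.
In the C-series (envelope sizes, between A and B): C5 = 162 × 229 mm.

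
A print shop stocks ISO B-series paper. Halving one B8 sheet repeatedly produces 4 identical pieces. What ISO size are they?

4 = 2^2, so 2 halving steps.
B8 → B9 → … → B10 after 2 steps.

B10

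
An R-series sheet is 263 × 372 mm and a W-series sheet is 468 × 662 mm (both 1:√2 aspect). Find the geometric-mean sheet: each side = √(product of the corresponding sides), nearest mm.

351 × 496 mm

Short side: √(263 · 468) = √123084 ≈ 350.8 → 351 mm
Long side: √(372 · 662) = √246264 ≈ 496.2 → 496 mm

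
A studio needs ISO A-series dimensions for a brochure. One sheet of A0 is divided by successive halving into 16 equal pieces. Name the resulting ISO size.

A4

16 = 2^4, so 4 halving steps.
A0 → A1 → … → A4 after 4 steps.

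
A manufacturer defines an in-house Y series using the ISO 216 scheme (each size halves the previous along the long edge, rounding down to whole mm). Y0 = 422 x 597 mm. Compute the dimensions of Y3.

149 × 211 mm

Y1: ⌊597/2⌋ × 422 = 298 × 422 mm
Y2: ⌊422/2⌋ × 298 = 211 × 298 mm
Y3: ⌊298/2⌋ × 211 = 149 × 211 mm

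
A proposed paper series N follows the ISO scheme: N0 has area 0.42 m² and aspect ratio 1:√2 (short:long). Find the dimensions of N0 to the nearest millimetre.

545 × 771 mm

Let the short side be w mm. Then w · w√2 = 0.42 m² = 420,000 mm².
w² = 420,000/√2, so w ≈ 545.0 mm; long side = w√2 ≈ 770.7 mm.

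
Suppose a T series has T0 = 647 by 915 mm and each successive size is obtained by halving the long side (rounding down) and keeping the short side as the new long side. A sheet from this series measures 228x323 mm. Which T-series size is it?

T3

T0: 647 × 915 mm
T1: 457 × 647 mm
T2: 323 × 457 mm
T3: 228 × 323 mm
T4: 161 × 228 mm
→ matches T3.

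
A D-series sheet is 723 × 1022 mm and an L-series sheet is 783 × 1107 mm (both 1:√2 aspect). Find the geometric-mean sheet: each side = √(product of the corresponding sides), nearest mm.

752 × 1064 mm

Short side: √(723 · 783) = √566109 ≈ 752.4 → 752 mm
Long side: √(1022 · 1107) = √1131354 ≈ 1063.7 → 1064 mm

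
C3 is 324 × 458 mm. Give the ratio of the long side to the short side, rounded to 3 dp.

458 / 324 = 1.414
Matches √2 ≈ 1.414 — the ISO 216 defining ratio.

1.414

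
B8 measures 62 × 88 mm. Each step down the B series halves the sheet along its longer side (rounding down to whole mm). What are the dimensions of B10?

31 × 44 mm

B9: ⌊88/2⌋ × 62 = 44 × 62 mm
B10: ⌊62/2⌋ × 44 = 31 × 44 mm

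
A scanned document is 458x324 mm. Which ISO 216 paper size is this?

Aspect ratio 458/324 ≈ 1.414 — close to the ISO √2 ≈ 1.414.
In the C-series (envelope sizes, between A and B): C3 = 324 × 458 mm.

C3 (324 × 458 mm)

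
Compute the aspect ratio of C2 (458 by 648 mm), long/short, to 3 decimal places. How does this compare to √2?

648 / 458 = 1.415
Matches √2 ≈ 1.414 — the ISO 216 defining ratio.

1.415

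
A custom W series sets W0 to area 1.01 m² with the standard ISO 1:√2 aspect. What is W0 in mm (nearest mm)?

Let the short side be w mm. Then w · w√2 = 1.01 m² = 1,010,000 mm².
w² = 1,010,000/√2, so w ≈ 845.1 mm; long side = w√2 ≈ 1195.1 mm.

845 × 1195 mm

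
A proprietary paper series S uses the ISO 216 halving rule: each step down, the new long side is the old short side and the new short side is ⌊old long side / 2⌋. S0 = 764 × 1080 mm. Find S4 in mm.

191 × 270 mm

S1: ⌊1080/2⌋ × 764 = 540 × 764 mm
S2: ⌊764/2⌋ × 540 = 382 × 540 mm
S3: ⌊540/2⌋ × 382 = 270 × 382 mm
S4: ⌊382/2⌋ × 270 = 191 × 270 mm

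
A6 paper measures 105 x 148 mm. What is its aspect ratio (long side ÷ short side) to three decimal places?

1.410

148 / 105 = 1.410
ISO 216 targets √2 ≈ 1.414; the -0.005 deviation is from mm rounding.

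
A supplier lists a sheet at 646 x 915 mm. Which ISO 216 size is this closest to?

C1 (648 × 917 mm)

Aspect ratio 915/646 ≈ 1.416 — close to the ISO √2 ≈ 1.414.
In the C-series (envelope sizes, between A and B): C1 = 648 × 917 mm.
Off by 4 mm total — nearest standard size.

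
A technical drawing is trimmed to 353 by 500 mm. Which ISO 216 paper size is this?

Aspect ratio 500/353 ≈ 1.416 — close to the ISO √2 ≈ 1.414.
In the B-series (B0 = 1000 × 1414 mm): B3 = 353 × 500 mm.

B3 (353 × 500 mm)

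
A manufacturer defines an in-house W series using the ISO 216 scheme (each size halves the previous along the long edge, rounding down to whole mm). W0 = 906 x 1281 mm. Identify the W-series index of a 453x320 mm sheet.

W0: 906 × 1281 mm
W1: 640 × 906 mm
W2: 453 × 640 mm
W3: 320 × 453 mm
W4: 226 × 320 mm
→ matches W3.

W3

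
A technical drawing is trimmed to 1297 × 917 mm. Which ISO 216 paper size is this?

C0 (917 × 1297 mm)

Aspect ratio 1297/917 ≈ 1.414 — close to the ISO √2 ≈ 1.414.
In the C-series (envelope sizes, between A and B): C0 = 917 × 1297 mm.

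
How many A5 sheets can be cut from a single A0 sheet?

32

A0 = 841 × 1189 mm; A5 = 148 × 210 mm.
Each halving step doubles the count; 5 steps from A0 to A5.
2^5 = 32.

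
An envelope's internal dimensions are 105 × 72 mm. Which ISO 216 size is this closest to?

A7 (74 × 105 mm)

Aspect ratio 105/72 ≈ 1.458 (ISO target is √2 ≈ 1.414).
In the A-series (A0 area = 1 m²): A7 = 74 × 105 mm.
Off by 2 mm total — nearest standard size.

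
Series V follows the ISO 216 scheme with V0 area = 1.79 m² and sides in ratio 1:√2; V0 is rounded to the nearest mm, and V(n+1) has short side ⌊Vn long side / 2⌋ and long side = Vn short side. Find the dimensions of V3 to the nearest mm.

397 × 562 mm

Let V0's short side be w mm. w · w√2 = 1.79 m² = 1,790,000 mm², so w ≈ 1125.0 mm and w√2 ≈ 1591.1 mm → V0 = 1125 × 1591 mm.
V1: ⌊1591/2⌋ × 1125 = 795 × 1125 mm
V2: ⌊1125/2⌋ × 795 = 562 × 795 mm
V3: ⌊795/2⌋ × 562 = 397 × 562 mm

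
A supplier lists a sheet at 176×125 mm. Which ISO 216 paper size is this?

Aspect ratio 176/125 ≈ 1.408 — close to the ISO √2 ≈ 1.414.
In the B-series (B0 = 1000 × 1414 mm): B6 = 125 × 176 mm.

B6 (125 × 176 mm)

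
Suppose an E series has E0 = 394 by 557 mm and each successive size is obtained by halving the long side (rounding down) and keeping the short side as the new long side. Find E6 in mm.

49 × 69 mm

E1: ⌊557/2⌋ × 394 = 278 × 394 mm
E2: ⌊394/2⌋ × 278 = 197 × 278 mm
E3: ⌊278/2⌋ × 197 = 139 × 197 mm
E4: ⌊197/2⌋ × 139 = 98 × 139 mm
E5: ⌊139/2⌋ × 98 = 69 × 98 mm
E6: ⌊98/2⌋ × 69 = 49 × 69 mm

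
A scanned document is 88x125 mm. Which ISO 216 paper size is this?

B7 (88 × 125 mm)

Aspect ratio 125/88 ≈ 1.420 — close to the ISO √2 ≈ 1.414.
In the B-series (B0 = 1000 × 1414 mm): B7 = 88 × 125 mm.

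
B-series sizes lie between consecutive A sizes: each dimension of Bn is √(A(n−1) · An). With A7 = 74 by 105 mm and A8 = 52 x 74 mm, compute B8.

62 × 88 mm

Short side: √(74 · 52) = √3848 ≈ 62.0 → 62 mm
Long side: √(105 · 74) = √7770 ≈ 88.1 → 88 mm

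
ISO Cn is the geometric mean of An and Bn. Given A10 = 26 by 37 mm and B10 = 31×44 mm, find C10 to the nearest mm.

28 × 40 mm

Short side: √(26 · 31) = √806 ≈ 28.4 → 28 mm
Long side: √(37 · 44) = √1628 ≈ 40.3 → 40 mm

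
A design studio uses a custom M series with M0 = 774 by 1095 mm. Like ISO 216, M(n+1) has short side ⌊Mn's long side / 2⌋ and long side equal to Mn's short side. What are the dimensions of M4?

M1 = 547 × 774 mm (from M0 by 1 halving).
M2: ⌊774/2⌋ × 547 = 387 × 547 mm
M3: ⌊547/2⌋ × 387 = 273 × 387 mm
M4: ⌊387/2⌋ × 273 = 193 × 273 mm

193 × 273 mm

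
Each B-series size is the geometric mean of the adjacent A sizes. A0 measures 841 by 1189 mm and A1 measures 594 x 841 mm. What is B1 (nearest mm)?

Short side: √(841 · 594) = √499554 ≈ 706.8 → 707 mm
Long side: √(1189 · 841) = √999949 ≈ 1000.0 → 1000 mm

707 × 1000 mm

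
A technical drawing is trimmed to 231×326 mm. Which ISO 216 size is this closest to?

C4 (229 × 324 mm)

Aspect ratio 326/231 ≈ 1.411 — close to the ISO √2 ≈ 1.414.
In the C-series (envelope sizes, between A and B): C4 = 229 × 324 mm.
Off by 4 mm total — nearest standard size.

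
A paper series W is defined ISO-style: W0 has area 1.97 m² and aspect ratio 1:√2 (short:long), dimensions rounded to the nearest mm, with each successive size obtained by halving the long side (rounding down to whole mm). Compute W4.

Let W0's short side be w mm. w · w√2 = 1.97 m² = 1,970,000 mm², so w ≈ 1180.3 mm and w√2 ≈ 1669.1 mm → W0 = 1180 × 1669 mm.
W1: ⌊1669/2⌋ × 1180 = 834 × 1180 mm
W2: ⌊1180/2⌋ × 834 = 590 × 834 mm
W3: ⌊834/2⌋ × 590 = 417 × 590 mm
W4: ⌊590/2⌋ × 417 = 295 × 417 mm

295 × 417 mm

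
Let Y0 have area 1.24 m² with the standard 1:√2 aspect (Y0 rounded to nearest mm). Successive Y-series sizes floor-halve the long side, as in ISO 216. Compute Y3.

331 × 468 mm

Let Y0's short side be w mm. w · w√2 = 1.24 m² = 1,240,000 mm², so w ≈ 936.4 mm and w√2 ≈ 1324.2 mm → Y0 = 936 × 1324 mm.
Y1: ⌊1324/2⌋ × 936 = 662 × 936 mm
Y2: ⌊936/2⌋ × 662 = 468 × 662 mm
Y3: ⌊662/2⌋ × 468 = 331 × 468 mm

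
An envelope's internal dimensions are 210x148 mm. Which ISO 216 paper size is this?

A5 (148 × 210 mm)

Aspect ratio 210/148 ≈ 1.419 — close to the ISO √2 ≈ 1.414.
In the A-series (A0 area = 1 m²): A5 = 148 × 210 mm.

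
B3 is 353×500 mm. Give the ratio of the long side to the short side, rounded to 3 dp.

500 / 353 = 1.416
ISO 216 targets √2 ≈ 1.414; the +0.002 deviation is from mm rounding.

1.416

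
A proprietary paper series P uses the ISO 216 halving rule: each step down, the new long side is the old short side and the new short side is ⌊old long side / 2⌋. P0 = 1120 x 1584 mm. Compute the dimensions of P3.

P1: ⌊1584/2⌋ × 1120 = 792 × 1120 mm
P2: ⌊1120/2⌋ × 792 = 560 × 792 mm
P3: ⌊792/2⌋ × 560 = 396 × 560 mm

396 × 560 mm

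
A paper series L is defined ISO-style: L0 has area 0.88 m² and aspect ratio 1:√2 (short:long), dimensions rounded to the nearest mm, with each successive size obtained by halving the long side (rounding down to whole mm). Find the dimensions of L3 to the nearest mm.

279 × 394 mm

Let L0's short side be w mm. w · w√2 = 0.88 m² = 880,000 mm², so w ≈ 788.8 mm and w√2 ≈ 1115.6 mm → L0 = 789 × 1116 mm.
L1: ⌊1116/2⌋ × 789 = 558 × 789 mm
L2: ⌊789/2⌋ × 558 = 394 × 558 mm
L3: ⌊558/2⌋ × 394 = 279 × 394 mm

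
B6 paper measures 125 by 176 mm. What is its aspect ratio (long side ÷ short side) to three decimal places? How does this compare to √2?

1.408

176 / 125 = 1.408
ISO 216 targets √2 ≈ 1.414; the -0.006 deviation is from mm rounding.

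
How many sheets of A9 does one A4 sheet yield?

32

Each ISO step halves the sheet: 1 × A4 → 2 × A5 → 4 × A6 → 8 × A7 → …
From A4 to A9 is 5 halving steps: 2^5 = 32.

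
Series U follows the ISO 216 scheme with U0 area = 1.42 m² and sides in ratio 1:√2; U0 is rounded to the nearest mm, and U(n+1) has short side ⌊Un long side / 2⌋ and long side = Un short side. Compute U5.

177 × 250 mm

Let U0's short side be w mm. w · w√2 = 1.42 m² = 1,420,000 mm², so w ≈ 1002.0 mm and w√2 ≈ 1417.1 mm → U0 = 1002 × 1417 mm.
U1: ⌊1417/2⌋ × 1002 = 708 × 1002 mm
U2: ⌊1002/2⌋ × 708 = 501 × 708 mm
U3: ⌊708/2⌋ × 501 = 354 × 501 mm
U4: ⌊501/2⌋ × 354 = 250 × 354 mm
U5: ⌊354/2⌋ × 250 = 177 × 250 mm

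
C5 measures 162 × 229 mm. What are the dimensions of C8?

57 × 81 mm

C6: ⌊229/2⌋ × 162 = 114 × 162 mm
C7: ⌊162/2⌋ × 114 = 81 × 114 mm
C8: ⌊114/2⌋ × 81 = 57 × 81 mm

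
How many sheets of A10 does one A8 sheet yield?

4

Each ISO step halves the sheet: 1 × A8 → 2 × A9 → 4 × A10
From A8 to A10 is 2 halving steps: 2^2 = 4.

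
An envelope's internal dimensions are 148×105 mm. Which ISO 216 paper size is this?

Aspect ratio 148/105 ≈ 1.410 — close to the ISO √2 ≈ 1.414.
In the A-series (A0 area = 1 m²): A6 = 105 × 148 mm.

A6 (105 × 148 mm)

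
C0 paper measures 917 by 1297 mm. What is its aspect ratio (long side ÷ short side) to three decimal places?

1297 / 917 = 1.414
Matches √2 ≈ 1.414 — the ISO 216 defining ratio.

1.414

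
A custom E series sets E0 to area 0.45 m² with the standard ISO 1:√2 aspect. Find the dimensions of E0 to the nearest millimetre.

Let the short side be w mm. Then w · w√2 = 0.45 m² = 450,000 mm².
w² = 450,000/√2, so w ≈ 564.1 mm; long side = w√2 ≈ 797.7 mm.

564 × 798 mm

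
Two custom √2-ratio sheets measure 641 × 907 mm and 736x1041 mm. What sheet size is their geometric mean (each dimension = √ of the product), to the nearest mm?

687 × 972 mm

Short side: √(641 · 736) = √471776 ≈ 686.9 → 687 mm
Long side: √(907 · 1041) = √944187 ≈ 971.7 → 972 mm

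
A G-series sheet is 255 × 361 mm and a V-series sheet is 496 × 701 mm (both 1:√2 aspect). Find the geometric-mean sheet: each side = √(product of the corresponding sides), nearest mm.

356 × 503 mm

Short side: √(255 · 496) = √126480 ≈ 355.6 → 356 mm
Long side: √(361 · 701) = √253061 ≈ 503.1 → 503 mm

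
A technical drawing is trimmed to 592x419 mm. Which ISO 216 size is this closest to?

Aspect ratio 592/419 ≈ 1.413 — close to the ISO √2 ≈ 1.414.
In the A-series (A0 area = 1 m²): A2 = 420 × 594 mm.
Off by 3 mm total — nearest standard size.

A2 (420 × 594 mm)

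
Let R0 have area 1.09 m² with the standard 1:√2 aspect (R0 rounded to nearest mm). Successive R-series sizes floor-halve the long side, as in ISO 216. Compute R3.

310 × 439 mm

Let R0's short side be w mm. w · w√2 = 1.09 m² = 1,090,000 mm², so w ≈ 877.9 mm and w√2 ≈ 1241.6 mm → R0 = 878 × 1242 mm.
R1: ⌊1242/2⌋ × 878 = 621 × 878 mm
R2: ⌊878/2⌋ × 621 = 439 × 621 mm
R3: ⌊621/2⌋ × 439 = 310 × 439 mm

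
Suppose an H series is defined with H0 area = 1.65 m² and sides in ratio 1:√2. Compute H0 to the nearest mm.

Let the short side be w mm. Then w · w√2 = 1.65 m² = 1,650,000 mm².
w² = 1,650,000/√2, so w ≈ 1080.2 mm; long side = w√2 ≈ 1527.6 mm.

1080 × 1528 mm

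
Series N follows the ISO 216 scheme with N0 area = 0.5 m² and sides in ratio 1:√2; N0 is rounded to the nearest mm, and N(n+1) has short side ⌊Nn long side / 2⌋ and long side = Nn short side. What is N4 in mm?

Let N0's short side be w mm. w · w√2 = 0.5 m² = 500,000 mm², so w ≈ 594.6 mm and w√2 ≈ 840.9 mm → N0 = 595 × 841 mm.
N1: ⌊841/2⌋ × 595 = 420 × 595 mm
N2: ⌊595/2⌋ × 420 = 297 × 420 mm
N3: ⌊420/2⌋ × 297 = 210 × 297 mm
N4: ⌊297/2⌋ × 210 = 148 × 210 mm

148 × 210 mm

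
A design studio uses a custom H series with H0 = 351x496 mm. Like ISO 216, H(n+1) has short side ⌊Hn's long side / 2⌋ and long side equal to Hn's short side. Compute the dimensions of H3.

124 × 175 mm

H1: ⌊496/2⌋ × 351 = 248 × 351 mm
H2: ⌊351/2⌋ × 248 = 175 × 248 mm
H3: ⌊248/2⌋ × 175 = 124 × 175 mm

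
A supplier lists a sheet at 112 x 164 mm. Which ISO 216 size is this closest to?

C6 (114 × 162 mm)

Aspect ratio 164/112 ≈ 1.464 (ISO target is √2 ≈ 1.414).
In the C-series (envelope sizes, between A and B): C6 = 114 × 162 mm.
Off by 4 mm total — nearest standard size.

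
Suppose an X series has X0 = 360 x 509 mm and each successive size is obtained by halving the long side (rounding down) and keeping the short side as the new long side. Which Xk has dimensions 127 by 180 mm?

X0: 360 × 509 mm
X1: 254 × 360 mm
X2: 180 × 254 mm
X3: 127 × 180 mm
X4: 90 × 127 mm
→ matches X3.

X3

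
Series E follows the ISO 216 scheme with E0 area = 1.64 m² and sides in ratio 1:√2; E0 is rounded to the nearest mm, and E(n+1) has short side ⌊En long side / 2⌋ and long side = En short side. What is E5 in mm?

Let E0's short side be w mm. w · w√2 = 1.64 m² = 1,640,000 mm², so w ≈ 1076.9 mm and w√2 ≈ 1522.9 mm → E0 = 1077 × 1523 mm.
E1: ⌊1523/2⌋ × 1077 = 761 × 1077 mm
E2: ⌊1077/2⌋ × 761 = 538 × 761 mm
E3: ⌊761/2⌋ × 538 = 380 × 538 mm
E4: ⌊538/2⌋ × 380 = 269 × 380 mm
E5: ⌊380/2⌋ × 269 = 190 × 269 mm

190 × 269 mm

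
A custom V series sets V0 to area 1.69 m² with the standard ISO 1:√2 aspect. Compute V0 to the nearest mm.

Let the short side be w mm. Then w · w√2 = 1.69 m² = 1,690,000 mm².
w² = 1,690,000/√2, so w ≈ 1093.2 mm; long side = w√2 ≈ 1546.0 mm.

1093 × 1546 mm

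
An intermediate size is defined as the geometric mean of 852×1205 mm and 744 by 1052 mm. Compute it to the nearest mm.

Short side: √(852 · 744) = √633888 ≈ 796.2 → 796 mm
Long side: √(1205 · 1052) = √1267660 ≈ 1125.9 → 1126 mm

796 × 1126 mm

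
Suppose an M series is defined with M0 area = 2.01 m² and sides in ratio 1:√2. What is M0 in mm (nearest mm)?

1192 × 1686 mm

Let the short side be w mm. Then w · w√2 = 2.01 m² = 2,010,000 mm².
w² = 2,010,000/√2, so w ≈ 1192.2 mm; long side = w√2 ≈ 1686.0 mm.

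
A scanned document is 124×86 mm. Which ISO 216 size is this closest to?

Aspect ratio 124/86 ≈ 1.442 (ISO target is √2 ≈ 1.414).
In the B-series (B0 = 1000 × 1414 mm): B7 = 88 × 125 mm.
Off by 3 mm total — nearest standard size.

B7 (88 × 125 mm)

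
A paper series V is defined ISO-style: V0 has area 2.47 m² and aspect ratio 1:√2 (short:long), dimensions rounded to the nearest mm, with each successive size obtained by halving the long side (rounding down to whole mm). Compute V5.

Let V0's short side be w mm. w · w√2 = 2.47 m² = 2,470,000 mm², so w ≈ 1321.6 mm and w√2 ≈ 1869.0 mm → V0 = 1322 × 1869 mm.
V1: ⌊1869/2⌋ × 1322 = 934 × 1322 mm
V2: ⌊1322/2⌋ × 934 = 661 × 934 mm
V3: ⌊934/2⌋ × 661 = 467 × 661 mm
V4: ⌊661/2⌋ × 467 = 330 × 467 mm
V5: ⌊467/2⌋ × 330 = 233 × 330 mm

233 × 330 mm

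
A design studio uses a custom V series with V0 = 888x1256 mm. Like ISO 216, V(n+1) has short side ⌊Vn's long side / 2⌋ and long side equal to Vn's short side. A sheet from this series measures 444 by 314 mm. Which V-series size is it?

V0: 888 × 1256 mm
V1: 628 × 888 mm
V2: 444 × 628 mm
V3: 314 × 444 mm
V4: 222 × 314 mm
→ matches V3.

V3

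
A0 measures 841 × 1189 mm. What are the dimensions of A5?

148 × 210 mm

A1: ⌊1189/2⌋ × 841 = 594 × 841 mm
A2: ⌊841/2⌋ × 594 = 420 × 594 mm
A3: ⌊594/2⌋ × 420 = 297 × 420 mm
A4: ⌊420/2⌋ × 297 = 210 × 297 mm
A5: ⌊297/2⌋ × 210 = 148 × 210 mm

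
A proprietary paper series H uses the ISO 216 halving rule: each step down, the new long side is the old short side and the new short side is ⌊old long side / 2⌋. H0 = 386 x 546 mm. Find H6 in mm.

48 × 68 mm

H1 = 273 × 386 mm (from H0 by 1 halving).
H2: ⌊386/2⌋ × 273 = 193 × 273 mm
H3: ⌊273/2⌋ × 193 = 136 × 193 mm
H4: ⌊193/2⌋ × 136 = 96 × 136 mm
H5: ⌊136/2⌋ × 96 = 68 × 96 mm
H6: ⌊96/2⌋ × 68 = 48 × 68 mm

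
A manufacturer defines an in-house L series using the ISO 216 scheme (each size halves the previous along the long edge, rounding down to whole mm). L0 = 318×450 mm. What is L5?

56 × 79 mm

L1: ⌊450/2⌋ × 318 = 225 × 318 mm
L2: ⌊318/2⌋ × 225 = 159 × 225 mm
L3: ⌊225/2⌋ × 159 = 112 × 159 mm
L4: ⌊159/2⌋ × 112 = 79 × 112 mm
L5: ⌊112/2⌋ × 79 = 56 × 79 mm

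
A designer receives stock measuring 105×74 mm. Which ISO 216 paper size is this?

Aspect ratio 105/74 ≈ 1.419 — close to the ISO √2 ≈ 1.414.
In the A-series (A0 area = 1 m²): A7 = 74 × 105 mm.

A7 (74 × 105 mm)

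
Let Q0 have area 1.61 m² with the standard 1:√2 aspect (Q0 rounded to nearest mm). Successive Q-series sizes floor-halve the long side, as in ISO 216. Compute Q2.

Let Q0's short side be w mm. w · w√2 = 1.61 m² = 1,610,000 mm², so w ≈ 1067.0 mm and w√2 ≈ 1508.9 mm → Q0 = 1067 × 1509 mm.
Q1: ⌊1509/2⌋ × 1067 = 754 × 1067 mm
Q2: ⌊1067/2⌋ × 754 = 533 × 754 mm

533 × 754 mm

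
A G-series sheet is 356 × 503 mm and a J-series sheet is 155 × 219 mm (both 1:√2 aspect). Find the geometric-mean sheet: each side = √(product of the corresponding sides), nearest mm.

Short side: √(356 · 155) = √55180 ≈ 234.9 → 235 mm
Long side: √(503 · 219) = √110157 ≈ 331.9 → 332 mm

235 × 332 mm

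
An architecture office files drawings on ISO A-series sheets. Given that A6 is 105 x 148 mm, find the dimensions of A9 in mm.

A7: ⌊148/2⌋ × 105 = 74 × 105 mm
A8: ⌊105/2⌋ × 74 = 52 × 74 mm
A9: ⌊74/2⌋ × 52 = 37 × 52 mm

37 × 52 mm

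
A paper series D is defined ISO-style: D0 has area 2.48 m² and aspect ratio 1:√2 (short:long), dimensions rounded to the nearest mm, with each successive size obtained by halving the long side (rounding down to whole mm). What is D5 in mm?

Let D0's short side be w mm. w · w√2 = 2.48 m² = 2,480,000 mm², so w ≈ 1324.2 mm and w√2 ≈ 1872.8 mm → D0 = 1324 × 1873 mm.
D1: ⌊1873/2⌋ × 1324 = 936 × 1324 mm
D2: ⌊1324/2⌋ × 936 = 662 × 936 mm
D3: ⌊936/2⌋ × 662 = 468 × 662 mm
D4: ⌊662/2⌋ × 468 = 331 × 468 mm
D5: ⌊468/2⌋ × 331 = 234 × 331 mm

234 × 331 mm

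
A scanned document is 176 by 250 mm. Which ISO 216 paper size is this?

Aspect ratio 250/176 ≈ 1.420 — close to the ISO √2 ≈ 1.414.
In the B-series (B0 = 1000 × 1414 mm): B5 = 176 × 250 mm.

B5 (176 × 250 mm)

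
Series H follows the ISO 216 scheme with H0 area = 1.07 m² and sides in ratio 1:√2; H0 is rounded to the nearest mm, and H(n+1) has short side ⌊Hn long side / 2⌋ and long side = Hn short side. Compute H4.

Let H0's short side be w mm. w · w√2 = 1.07 m² = 1,070,000 mm², so w ≈ 869.8 mm and w√2 ≈ 1230.1 mm → H0 = 870 × 1230 mm.
H1: ⌊1230/2⌋ × 870 = 615 × 870 mm
H2: ⌊870/2⌋ × 615 = 435 × 615 mm
H3: ⌊615/2⌋ × 435 = 307 × 435 mm
H4: ⌊435/2⌋ × 307 = 217 × 307 mm

217 × 307 mm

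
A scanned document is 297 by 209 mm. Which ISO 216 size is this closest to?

Aspect ratio 297/209 ≈ 1.421 — close to the ISO √2 ≈ 1.414.
In the A-series (A0 area = 1 m²): A4 = 210 × 297 mm.
Off by 1 mm total — nearest standard size.

A4 (210 × 297 mm)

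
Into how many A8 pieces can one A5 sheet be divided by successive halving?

8

Each ISO step halves the sheet: 1 × A5 → 2 × A6 → 4 × A7 → 8 × A8
From A5 to A8 is 3 halving steps: 2^3 = 8.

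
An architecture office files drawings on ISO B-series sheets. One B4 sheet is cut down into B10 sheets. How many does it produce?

B4 = 250 × 353 mm; B10 = 31 × 44 mm.
Each halving step doubles the count; 6 steps from B4 to B10.
2^6 = 64.

64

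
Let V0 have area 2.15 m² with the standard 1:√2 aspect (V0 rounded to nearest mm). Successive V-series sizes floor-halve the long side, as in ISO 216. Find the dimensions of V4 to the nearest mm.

Let V0's short side be w mm. w · w√2 = 2.15 m² = 2,150,000 mm², so w ≈ 1233.0 mm and w√2 ≈ 1743.7 mm → V0 = 1233 × 1744 mm.
V1: ⌊1744/2⌋ × 1233 = 872 × 1233 mm
V2: ⌊1233/2⌋ × 872 = 616 × 872 mm
V3: ⌊872/2⌋ × 616 = 436 × 616 mm
V4: ⌊616/2⌋ × 436 = 308 × 436 mm

308 × 436 mm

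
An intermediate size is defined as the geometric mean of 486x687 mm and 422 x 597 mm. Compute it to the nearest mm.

453 × 640 mm

Short side: √(486 · 422) = √205092 ≈ 452.9 → 453 mm
Long side: √(687 · 597) = √410139 ≈ 640.4 → 640 mm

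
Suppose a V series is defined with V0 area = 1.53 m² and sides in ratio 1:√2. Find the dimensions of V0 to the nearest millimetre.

1040 × 1471 mm

Let the short side be w mm. Then w · w√2 = 1.53 m² = 1,530,000 mm².
w² = 1,530,000/√2, so w ≈ 1040.1 mm; long side = w√2 ≈ 1471.0 mm.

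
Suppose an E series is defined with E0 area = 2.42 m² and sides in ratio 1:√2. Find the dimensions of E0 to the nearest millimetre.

Let the short side be w mm. Then w · w√2 = 2.42 m² = 2,420,000 mm².
w² = 2,420,000/√2, so w ≈ 1308.1 mm; long side = w√2 ≈ 1850.0 mm.

1308 × 1850 mm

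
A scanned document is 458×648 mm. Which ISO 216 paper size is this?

C2 (458 × 648 mm)

Aspect ratio 648/458 ≈ 1.415 — close to the ISO √2 ≈ 1.414.
In the C-series (envelope sizes, between A and B): C2 = 458 × 648 mm.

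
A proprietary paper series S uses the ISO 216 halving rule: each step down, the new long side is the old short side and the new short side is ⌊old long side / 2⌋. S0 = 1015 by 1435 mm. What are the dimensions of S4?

253 × 358 mm

S1: ⌊1435/2⌋ × 1015 = 717 × 1015 mm
S2: ⌊1015/2⌋ × 717 = 507 × 717 mm
S3: ⌊717/2⌋ × 507 = 358 × 507 mm
S4: ⌊507/2⌋ × 358 = 253 × 358 mm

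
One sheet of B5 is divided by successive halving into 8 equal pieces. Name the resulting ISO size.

8 = 2^3, so 3 halving steps.
B5 → B6 → … → B8 after 3 steps.

B8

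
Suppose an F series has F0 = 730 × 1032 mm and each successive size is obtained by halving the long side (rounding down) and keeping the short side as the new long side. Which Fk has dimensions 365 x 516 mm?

F0: 730 × 1032 mm
F1: 516 × 730 mm
F2: 365 × 516 mm
F3: 258 × 365 mm
→ matches F2.

F2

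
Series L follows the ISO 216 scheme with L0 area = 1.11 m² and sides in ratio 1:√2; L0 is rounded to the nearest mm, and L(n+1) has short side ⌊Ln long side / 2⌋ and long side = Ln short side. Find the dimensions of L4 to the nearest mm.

221 × 313 mm

Let L0's short side be w mm. w · w√2 = 1.11 m² = 1,110,000 mm², so w ≈ 885.9 mm and w√2 ≈ 1252.9 mm → L0 = 886 × 1253 mm.
L1: ⌊1253/2⌋ × 886 = 626 × 886 mm
L2: ⌊886/2⌋ × 626 = 443 × 626 mm
L3: ⌊626/2⌋ × 443 = 313 × 443 mm
L4: ⌊443/2⌋ × 313 = 221 × 313 mm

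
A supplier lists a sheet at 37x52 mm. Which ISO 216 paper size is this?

Aspect ratio 52/37 ≈ 1.405 — close to the ISO √2 ≈ 1.414.
In the A-series (A0 area = 1 m²): A9 = 37 × 52 mm.

A9 (37 × 52 mm)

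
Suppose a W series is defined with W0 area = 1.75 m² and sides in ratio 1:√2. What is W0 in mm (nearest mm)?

Let the short side be w mm. Then w · w√2 = 1.75 m² = 1,750,000 mm².
w² = 1,750,000/√2, so w ≈ 1112.4 mm; long side = w√2 ≈ 1573.2 mm.

1112 × 1573 mm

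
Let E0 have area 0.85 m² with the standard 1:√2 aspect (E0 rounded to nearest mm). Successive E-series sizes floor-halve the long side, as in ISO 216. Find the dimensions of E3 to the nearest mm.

Let E0's short side be w mm. w · w√2 = 0.85 m² = 850,000 mm², so w ≈ 775.3 mm and w√2 ≈ 1096.4 mm → E0 = 775 × 1096 mm.
E1: ⌊1096/2⌋ × 775 = 548 × 775 mm
E2: ⌊775/2⌋ × 548 = 387 × 548 mm
E3: ⌊548/2⌋ × 387 = 274 × 387 mm

274 × 387 mm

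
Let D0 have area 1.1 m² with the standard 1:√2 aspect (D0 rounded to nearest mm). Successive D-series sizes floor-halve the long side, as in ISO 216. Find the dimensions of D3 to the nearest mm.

Let D0's short side be w mm. w · w√2 = 1.1 m² = 1,100,000 mm², so w ≈ 881.9 mm and w√2 ≈ 1247.3 mm → D0 = 882 × 1247 mm.
D1: ⌊1247/2⌋ × 882 = 623 × 882 mm
D2: ⌊882/2⌋ × 623 = 441 × 623 mm
D3: ⌊623/2⌋ × 441 = 311 × 441 mm

311 × 441 mm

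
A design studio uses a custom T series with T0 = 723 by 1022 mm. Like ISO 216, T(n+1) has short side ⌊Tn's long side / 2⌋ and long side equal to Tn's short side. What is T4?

180 × 255 mm

T1: ⌊1022/2⌋ × 723 = 511 × 723 mm
T2: ⌊723/2⌋ × 511 = 361 × 511 mm
T3: ⌊511/2⌋ × 361 = 255 × 361 mm
T4: ⌊361/2⌋ × 255 = 180 × 255 mm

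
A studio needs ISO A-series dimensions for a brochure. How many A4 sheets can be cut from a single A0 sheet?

16

Each ISO step halves the sheet: 1 × A0 → 2 × A1 → 4 × A2 → 8 × A3 → …
From A0 to A4 is 4 halving steps: 2^4 = 16.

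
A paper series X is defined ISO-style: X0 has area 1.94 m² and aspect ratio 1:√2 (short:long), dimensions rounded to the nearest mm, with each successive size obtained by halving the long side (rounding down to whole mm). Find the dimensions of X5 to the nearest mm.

207 × 292 mm

Let X0's short side be w mm. w · w√2 = 1.94 m² = 1,940,000 mm², so w ≈ 1171.2 mm and w√2 ≈ 1656.4 mm → X0 = 1171 × 1656 mm.
X1: ⌊1656/2⌋ × 1171 = 828 × 1171 mm
X2: ⌊1171/2⌋ × 828 = 585 × 828 mm
X3: ⌊828/2⌋ × 585 = 414 × 585 mm
X4: ⌊585/2⌋ × 414 = 292 × 414 mm
X5: ⌊414/2⌋ × 292 = 207 × 292 mm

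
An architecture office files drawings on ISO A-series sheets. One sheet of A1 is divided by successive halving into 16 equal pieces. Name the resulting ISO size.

16 = 2^4, so 4 halving steps.
A1 → A2 → … → A5 after 4 steps.

A5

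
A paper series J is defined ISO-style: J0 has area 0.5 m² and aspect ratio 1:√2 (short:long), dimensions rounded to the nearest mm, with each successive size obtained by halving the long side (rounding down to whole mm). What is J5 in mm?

105 × 148 mm

Let J0's short side be w mm. w · w√2 = 0.5 m² = 500,000 mm², so w ≈ 594.6 mm and w√2 ≈ 840.9 mm → J0 = 595 × 841 mm.
J1: ⌊841/2⌋ × 595 = 420 × 595 mm
J2: ⌊595/2⌋ × 420 = 297 × 420 mm
J3: ⌊420/2⌋ × 297 = 210 × 297 mm
J4: ⌊297/2⌋ × 210 = 148 × 210 mm
J5: ⌊210/2⌋ × 148 = 105 × 148 mm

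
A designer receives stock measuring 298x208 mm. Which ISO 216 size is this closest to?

A4 (210 × 297 mm)

Aspect ratio 298/208 ≈ 1.433 (ISO target is √2 ≈ 1.414).
In the A-series (A0 area = 1 m²): A4 = 210 × 297 mm.
Off by 3 mm total — nearest standard size.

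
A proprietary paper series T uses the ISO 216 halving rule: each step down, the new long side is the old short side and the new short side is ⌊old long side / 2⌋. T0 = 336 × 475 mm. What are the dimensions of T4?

84 × 118 mm

T1 = 237 × 336 mm (from T0 by 1 halving).
T2: ⌊336/2⌋ × 237 = 168 × 237 mm
T3: ⌊237/2⌋ × 168 = 118 × 168 mm
T4: ⌊168/2⌋ × 118 = 84 × 118 mm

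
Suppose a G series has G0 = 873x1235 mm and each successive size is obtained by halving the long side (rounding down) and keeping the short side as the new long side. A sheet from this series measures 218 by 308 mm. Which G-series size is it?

G4

G0: 873 × 1235 mm
G1: 617 × 873 mm
G2: 436 × 617 mm
G3: 308 × 436 mm
G4: 218 × 308 mm
G5: 154 × 218 mm
→ matches G4.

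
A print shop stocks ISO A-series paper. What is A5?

148 × 210 mm

A0 = 841 × 1189 mm (A0 has area 1 m², aspect 1:√2).
A1: ⌊1189/2⌋ × 841 = 594 × 841 mm
A2: ⌊841/2⌋ × 594 = 420 × 594 mm
A3: ⌊594/2⌋ × 420 = 297 × 420 mm
A4: ⌊420/2⌋ × 297 = 210 × 297 mm
A5: ⌊297/2⌋ × 210 = 148 × 210 mm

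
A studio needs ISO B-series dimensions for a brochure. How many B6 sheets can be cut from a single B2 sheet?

16

Each ISO step halves the sheet: 1 × B2 → 2 × B3 → 4 × B4 → 8 × B5 → …
From B2 to B6 is 4 halving steps: 2^4 = 16.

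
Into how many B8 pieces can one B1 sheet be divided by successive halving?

B1 = 707 × 1000 mm; B8 = 62 × 88 mm.
Each halving step doubles the count; 7 steps from B1 to B8.
2^7 = 128.

128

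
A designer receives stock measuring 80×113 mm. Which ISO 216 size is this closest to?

Aspect ratio 113/80 ≈ 1.413 — close to the ISO √2 ≈ 1.414.
In the C-series (envelope sizes, between A and B): C7 = 81 × 114 mm.
Off by 2 mm total — nearest standard size.

C7 (81 × 114 mm)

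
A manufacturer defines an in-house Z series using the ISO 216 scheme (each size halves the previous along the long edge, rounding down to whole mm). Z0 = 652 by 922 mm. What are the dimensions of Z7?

57 × 81 mm

Z1 = 461 × 652 mm (from Z0 by 1 halving).
Z2: ⌊652/2⌋ × 461 = 326 × 461 mm
Z3: ⌊461/2⌋ × 326 = 230 × 326 mm
Z4: ⌊326/2⌋ × 230 = 163 × 230 mm
Z5: ⌊230/2⌋ × 163 = 115 × 163 mm
Z6: ⌊163/2⌋ × 115 = 81 × 115 mm
Z7: ⌊115/2⌋ × 81 = 57 × 81 mm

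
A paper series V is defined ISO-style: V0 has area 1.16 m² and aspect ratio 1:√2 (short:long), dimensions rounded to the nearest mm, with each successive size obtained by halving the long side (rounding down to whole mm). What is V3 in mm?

Let V0's short side be w mm. w · w√2 = 1.16 m² = 1,160,000 mm², so w ≈ 905.7 mm and w√2 ≈ 1280.8 mm → V0 = 906 × 1281 mm.
V1: ⌊1281/2⌋ × 906 = 640 × 906 mm
V2: ⌊906/2⌋ × 640 = 453 × 640 mm
V3: ⌊640/2⌋ × 453 = 320 × 453 mm

320 × 453 mm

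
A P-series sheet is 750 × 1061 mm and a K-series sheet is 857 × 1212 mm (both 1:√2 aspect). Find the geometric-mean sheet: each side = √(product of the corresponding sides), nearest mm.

802 × 1134 mm

Short side: √(750 · 857) = √642750 ≈ 801.7 → 802 mm
Long side: √(1061 · 1212) = √1285932 ≈ 1134.0 → 1134 mm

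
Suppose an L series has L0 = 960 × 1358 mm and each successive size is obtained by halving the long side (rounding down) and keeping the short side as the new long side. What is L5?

169 × 240 mm

L1 = 679 × 960 mm (from L0 by 1 halving).
L2: ⌊960/2⌋ × 679 = 480 × 679 mm
L3: ⌊679/2⌋ × 480 = 339 × 480 mm
L4: ⌊480/2⌋ × 339 = 240 × 339 mm
L5: ⌊339/2⌋ × 240 = 169 × 240 mm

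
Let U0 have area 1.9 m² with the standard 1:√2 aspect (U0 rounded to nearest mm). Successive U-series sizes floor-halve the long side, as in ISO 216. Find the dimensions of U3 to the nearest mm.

409 × 579 mm

Let U0's short side be w mm. w · w√2 = 1.9 m² = 1,900,000 mm², so w ≈ 1159.1 mm and w√2 ≈ 1639.2 mm → U0 = 1159 × 1639 mm.
U1: ⌊1639/2⌋ × 1159 = 819 × 1159 mm
U2: ⌊1159/2⌋ × 819 = 579 × 819 mm
U3: ⌊819/2⌋ × 579 = 409 × 579 mm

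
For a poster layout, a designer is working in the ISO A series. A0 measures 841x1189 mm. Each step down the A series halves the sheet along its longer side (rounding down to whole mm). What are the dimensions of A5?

A1: ⌊1189/2⌋ × 841 = 594 × 841 mm
A2: ⌊841/2⌋ × 594 = 420 × 594 mm
A3: ⌊594/2⌋ × 420 = 297 × 420 mm
A4: ⌊420/2⌋ × 297 = 210 × 297 mm
A5: ⌊297/2⌋ × 210 = 148 × 210 mm

148 × 210 mm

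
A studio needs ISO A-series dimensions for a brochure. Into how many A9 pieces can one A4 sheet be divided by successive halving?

Each ISO step halves the sheet: 1 × A4 → 2 × A5 → 4 × A6 → 8 × A7 → …
From A4 to A9 is 5 halving steps: 2^5 = 32.

32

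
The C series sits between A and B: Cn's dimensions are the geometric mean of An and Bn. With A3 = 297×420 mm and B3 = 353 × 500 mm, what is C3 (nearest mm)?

Short side: √(297 · 353) = √104841 ≈ 323.8 → 324 mm
Long side: √(420 · 500) = √210000 ≈ 458.3 → 458 mm

324 × 458 mm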